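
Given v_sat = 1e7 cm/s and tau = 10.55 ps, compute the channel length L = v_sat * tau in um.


Step 1: tau in seconds = 10.55 ps * 1e-12 = 1.0550e-11 s
Step 2: L = v_sat * tau = 1e7 * 1.0550e-11 = 1.0550e-04 cm
Step 3: L in um = 1.0550e-04 * 1e4 = 1.055 um

1.055


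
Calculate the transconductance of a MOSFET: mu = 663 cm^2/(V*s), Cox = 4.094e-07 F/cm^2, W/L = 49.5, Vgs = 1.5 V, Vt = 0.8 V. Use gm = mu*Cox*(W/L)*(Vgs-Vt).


Step 1: Vov = Vgs - Vt = 1.5 - 0.8 = 0.7 V
Step 2: gm = mu * Cox * (W/L) * Vov
Step 3: gm = 663 * 4.094e-07 * 49.5 * 0.7 = 9.41e-03 S

9.41e-03


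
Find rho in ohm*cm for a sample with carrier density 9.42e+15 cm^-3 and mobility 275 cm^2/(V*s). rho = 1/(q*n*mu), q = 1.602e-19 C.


Step 1: sigma = q * n * mu = 1.602e-19 * 9.42e+15 * 275 = 4.14998e-01 S/cm
Step 2: rho = 1 / sigma = 1 / 4.14998e-01 = 2.41 ohm*cm

2.41


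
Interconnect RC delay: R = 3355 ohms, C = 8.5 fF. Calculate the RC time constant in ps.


Step 1: tau = R * C
Step 2: tau = 3355 * 8.5 fF = 3355 * 8.5e-15 F
Step 3: tau = 2.85175e-11 s = 28.5175 ps

28.5175


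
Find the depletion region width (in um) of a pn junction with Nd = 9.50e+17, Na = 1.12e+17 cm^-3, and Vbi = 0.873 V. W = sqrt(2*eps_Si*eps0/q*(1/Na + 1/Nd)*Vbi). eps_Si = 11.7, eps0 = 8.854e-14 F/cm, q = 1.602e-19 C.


Step 1: 1/Na + 1/Nd = 1/1.12e+17 + 1/9.50e+17 = 9.98120e-18
Step 2: 2*eps*eps0/q = 2*11.7*8.854e-14/1.602e-19 = 1.293281e+07
Step 3: W^2 = 1.293281e+07 * 9.98120e-18 * 0.873 = 1.12691e-10
Step 4: W = sqrt(1.12691e-10) = 1.062e-05 cm = 0.1062 um

0.1062


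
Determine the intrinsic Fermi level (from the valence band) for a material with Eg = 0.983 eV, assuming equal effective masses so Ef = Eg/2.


Step 1: For an intrinsic semiconductor, the Fermi level sits at midgap.
Step 2: Ef = Eg / 2 = 0.983 / 2 = 0.4915 eV

0.4915


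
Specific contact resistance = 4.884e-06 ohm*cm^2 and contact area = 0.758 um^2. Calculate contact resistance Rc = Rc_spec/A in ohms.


Step 1: Convert area to cm^2: 0.758 um^2 = 7.5800e-09 cm^2
Step 2: Rc = Rc_spec / A = 4.884e-06 / 7.5800e-09
Step 3: Rc = 6.44e+02 ohms

6.44e+02


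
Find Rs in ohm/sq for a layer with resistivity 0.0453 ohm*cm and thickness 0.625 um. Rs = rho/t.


Step 1: Convert thickness to cm: t = 0.625 um = 6.2500e-05 cm
Step 2: Rs = rho / t = 0.0453 / 6.2500e-05
Step 3: Rs = 724.8 ohm/sq

724.8


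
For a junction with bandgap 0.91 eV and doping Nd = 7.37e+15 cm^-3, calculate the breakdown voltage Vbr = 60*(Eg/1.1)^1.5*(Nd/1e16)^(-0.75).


Step 1: Eg/1.1 = 0.91/1.1 = 0.827273
Step 2: (Eg/1.1)^1.5 = 0.827273^1.5 = 0.752442
Step 3: (Nd/1e16)^(-0.75) = (0.737)^(-0.75) = 1.257186
Step 4: Vbr = 60 * 0.752442 * 1.257186 = 56.8 V

56.8


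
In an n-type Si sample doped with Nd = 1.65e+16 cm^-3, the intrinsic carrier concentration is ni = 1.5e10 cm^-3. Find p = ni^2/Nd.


Step 1: Since Nd >> ni, n ≈ Nd = 1.65e+16 cm^-3
Step 2: p = ni^2 / n = (1.5e10)^2 / 1.65e+16
Step 3: p = 2.25e20 / 1.65e+16 = 1.36e+04 cm^-3

1.36e+04


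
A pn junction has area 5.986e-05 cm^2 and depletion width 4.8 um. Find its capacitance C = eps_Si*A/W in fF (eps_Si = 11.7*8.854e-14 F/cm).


Step 1: eps_Si = 11.7 * 8.854e-14 = 1.035918e-12 F/cm
Step 2: W in cm = 4.8 * 1e-4 = 4.80e-04 cm
Step 3: C = 1.035918e-12 * 5.986e-05 / 4.80e-04 = 1.291876e-13 F
Step 4: C = 129.19 fF

129.19


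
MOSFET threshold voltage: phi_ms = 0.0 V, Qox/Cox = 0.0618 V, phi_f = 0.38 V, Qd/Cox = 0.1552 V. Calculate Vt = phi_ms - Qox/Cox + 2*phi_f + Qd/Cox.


Step 1: Vt = phi_ms - Qox/Cox + 2*phi_f + Qd/Cox
Step 2: Vt = 0.0 - 0.0618 + 2*0.38 + 0.1552
Step 3: Vt = 0.0 - 0.0618 + 0.76 + 0.1552
Step 4: Vt = 0.8534 V

0.8534


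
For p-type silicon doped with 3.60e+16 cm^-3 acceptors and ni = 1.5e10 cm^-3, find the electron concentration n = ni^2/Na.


Step 1: Majority hole concentration p ≈ Na = 3.60e+16 cm^-3
Step 2: n = ni^2 / Na = (1.5e10)^2 / 3.60e+16
Step 3: n = 6.25e+03 cm^-3

6.25e+03


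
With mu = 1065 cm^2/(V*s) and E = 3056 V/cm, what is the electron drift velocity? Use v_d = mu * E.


Step 1: v_d = mu * E
Step 2: v_d = 1065 * 3056 = 3254640
Step 3: v_d = 3.25e+06 cm/s

3.25e+06


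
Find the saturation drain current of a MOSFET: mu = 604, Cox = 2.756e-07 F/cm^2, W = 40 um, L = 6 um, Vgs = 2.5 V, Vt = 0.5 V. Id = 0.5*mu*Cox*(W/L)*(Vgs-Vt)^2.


Step 1: Overdrive voltage Vov = Vgs - Vt = 2.5 - 0.5 = 2.0 V
Step 2: W/L = 40/6 = 6.66667
Step 3: Id = 0.5 * 604 * 2.756e-07 * 6.66667 * 2.0^2
Step 4: Id = 2.22e-03 A

2.22e-03


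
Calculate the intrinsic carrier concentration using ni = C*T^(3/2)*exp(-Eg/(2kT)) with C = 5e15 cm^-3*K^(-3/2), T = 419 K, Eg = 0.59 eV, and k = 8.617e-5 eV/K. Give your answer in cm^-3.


Step 1: Compute kT = 8.617e-5 * 419 = 0.03610523 eV
Step 2: Exponent = -Eg/(2kT) = -0.59/(2*0.03610523) = -8.17056
Step 3: T^(3/2) = 419^1.5 = 8576.72
Step 4: ni = 5e15 * 8576.72 * exp(-8.17056) = 1.21e+16 cm^-3

1.21e+16


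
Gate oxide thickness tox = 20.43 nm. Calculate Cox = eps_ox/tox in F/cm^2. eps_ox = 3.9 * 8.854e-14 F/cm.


Step 1: eps_ox = 3.9 * 8.854e-14 = 3.45306e-13 F/cm
Step 2: tox in cm = 20.43 nm * 1e-7 = 2.0430e-06 cm
Step 3: Cox = 3.45306e-13 / 2.0430e-06 = 1.69e-07 F/cm^2

1.69e-07


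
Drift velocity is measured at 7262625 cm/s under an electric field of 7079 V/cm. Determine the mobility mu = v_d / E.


Step 1: mu = v_d / E
Step 2: mu = 7262625 / 7079
Step 3: mu = 1025.94 cm^2/(V*s)

1025.94


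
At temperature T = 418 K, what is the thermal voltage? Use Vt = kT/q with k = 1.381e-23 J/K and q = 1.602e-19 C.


Step 1: kT = 1.381e-23 * 418 = 5.77258e-21 J
Step 2: Vt = kT/q = 5.77258e-21 / 1.602e-19
Step 3: Vt = 0.03603 V

0.03603


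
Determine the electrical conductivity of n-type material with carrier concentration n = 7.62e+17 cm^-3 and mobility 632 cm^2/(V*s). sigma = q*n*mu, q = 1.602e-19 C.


Step 1: sigma = q * n * mu
Step 2: sigma = 1.602e-19 * 7.62e+17 * 632
Step 3: sigma = 7.715e+01 S/cm

7.715e+01


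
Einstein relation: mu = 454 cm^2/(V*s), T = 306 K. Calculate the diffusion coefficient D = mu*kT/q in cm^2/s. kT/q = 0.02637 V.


Step 1: D = mu * (kT/q)
Step 2: D = 454 * 0.02637
Step 3: D = 11.97 cm^2/s

11.97


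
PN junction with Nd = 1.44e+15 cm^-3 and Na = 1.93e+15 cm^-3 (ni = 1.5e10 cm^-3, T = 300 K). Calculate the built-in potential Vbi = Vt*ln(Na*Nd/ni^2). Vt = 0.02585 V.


Step 1: Compute Na*Nd/ni^2 = 1.93e+15 * 1.44e+15 / (1.5e10)^2 = 1.2352e+10
Step 2: ln(1.2352e+10) = 23.2371
Step 3: Vbi = 0.02585 * 23.2371 = 0.601 V

0.601


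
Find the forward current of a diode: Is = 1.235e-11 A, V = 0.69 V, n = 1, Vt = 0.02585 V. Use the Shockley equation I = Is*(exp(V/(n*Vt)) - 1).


Step 1: V/(n*Vt) = 0.69/(1*0.02585) = 26.6925
Step 2: exp(26.6925) = 3.9121e+11
Step 3: I = 1.235e-11 * (3.9121e+11 - 1) = 4.83e+00 A

4.83e+00


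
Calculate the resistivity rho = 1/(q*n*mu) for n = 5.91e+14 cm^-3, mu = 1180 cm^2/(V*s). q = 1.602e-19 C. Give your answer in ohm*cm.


Step 1: sigma = q * n * mu = 1.602e-19 * 5.91e+14 * 1180 = 1.11720e-01 S/cm
Step 2: rho = 1 / sigma = 1 / 1.11720e-01 = 8.951 ohm*cm

8.951


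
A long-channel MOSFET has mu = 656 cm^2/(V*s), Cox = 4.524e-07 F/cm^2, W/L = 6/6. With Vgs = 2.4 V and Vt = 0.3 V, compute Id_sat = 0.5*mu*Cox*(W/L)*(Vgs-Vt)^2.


Step 1: Overdrive voltage Vov = Vgs - Vt = 2.4 - 0.3 = 2.1 V
Step 2: W/L = 6/6 = 1
Step 3: Id = 0.5 * 656 * 4.524e-07 * 1 * 2.1^2
Step 4: Id = 6.54e-04 A

6.54e-04


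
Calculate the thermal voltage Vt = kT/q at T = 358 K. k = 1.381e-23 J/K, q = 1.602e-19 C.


Step 1: kT = 1.381e-23 * 358 = 4.94398e-21 J
Step 2: Vt = kT/q = 4.94398e-21 / 1.602e-19
Step 3: Vt = 0.03086 V

0.03086


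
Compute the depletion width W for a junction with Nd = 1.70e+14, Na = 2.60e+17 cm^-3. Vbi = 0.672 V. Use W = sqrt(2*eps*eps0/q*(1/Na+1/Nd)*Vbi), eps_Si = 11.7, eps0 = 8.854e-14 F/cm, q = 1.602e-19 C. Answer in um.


Step 1: 1/Na + 1/Nd = 1/2.60e+17 + 1/1.70e+14 = 5.88620e-15
Step 2: 2*eps*eps0/q = 2*11.7*8.854e-14/1.602e-19 = 1.293281e+07
Step 3: W^2 = 1.293281e+07 * 5.88620e-15 * 0.672 = 5.11561e-08
Step 4: W = sqrt(5.11561e-08) = 2.262e-04 cm = 2.262 um

2.262


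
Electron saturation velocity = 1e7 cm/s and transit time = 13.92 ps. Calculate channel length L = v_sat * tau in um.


Step 1: tau in seconds = 13.92 ps * 1e-12 = 1.3920e-11 s
Step 2: L = v_sat * tau = 1e7 * 1.3920e-11 = 1.3920e-04 cm
Step 3: L in um = 1.3920e-04 * 1e4 = 1.392 um

1.392


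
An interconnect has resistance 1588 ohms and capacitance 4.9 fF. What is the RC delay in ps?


Step 1: tau = R * C
Step 2: tau = 1588 * 4.9 fF = 1588 * 4.9e-15 F
Step 3: tau = 7.7812e-12 s = 7.7812 ps

7.7812


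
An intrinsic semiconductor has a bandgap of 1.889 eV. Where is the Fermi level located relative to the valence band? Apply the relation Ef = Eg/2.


Step 1: For an intrinsic semiconductor, the Fermi level sits at midgap.
Step 2: Ef = Eg / 2 = 1.889 / 2 = 0.9445 eV

0.9445


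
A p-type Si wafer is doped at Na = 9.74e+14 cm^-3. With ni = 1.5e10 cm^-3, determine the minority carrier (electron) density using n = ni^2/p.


Step 1: Majority hole concentration p ≈ Na = 9.74e+14 cm^-3
Step 2: n = ni^2 / Na = (1.5e10)^2 / 9.74e+14
Step 3: n = 2.31e+05 cm^-3

2.31e+05


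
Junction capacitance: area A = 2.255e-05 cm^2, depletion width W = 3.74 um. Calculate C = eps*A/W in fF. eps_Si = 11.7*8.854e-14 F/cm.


Step 1: eps_Si = 11.7 * 8.854e-14 = 1.035918e-12 F/cm
Step 2: W in cm = 3.74 * 1e-4 = 3.74e-04 cm
Step 3: C = 1.035918e-12 * 2.255e-05 / 3.74e-04 = 6.245976e-14 F
Step 4: C = 62.46 fF

62.46


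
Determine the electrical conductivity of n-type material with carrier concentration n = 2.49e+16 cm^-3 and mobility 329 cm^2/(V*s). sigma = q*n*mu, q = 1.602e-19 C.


Step 1: sigma = q * n * mu
Step 2: sigma = 1.602e-19 * 2.49e+16 * 329
Step 3: sigma = 1.312e+00 S/cm

1.312e+00


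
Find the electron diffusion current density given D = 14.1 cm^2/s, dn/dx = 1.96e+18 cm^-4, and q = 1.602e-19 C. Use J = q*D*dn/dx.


Step 1: J = q * D * (dn/dx)
Step 2: J = 1.602e-19 * 14.1 * 1.96e+18
Step 3: J = 4.43e+00 A/cm^2

4.43e+00


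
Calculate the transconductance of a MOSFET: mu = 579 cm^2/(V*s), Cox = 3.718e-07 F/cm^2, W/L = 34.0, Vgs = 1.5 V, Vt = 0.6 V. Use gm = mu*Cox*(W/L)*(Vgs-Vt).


Step 1: Vov = Vgs - Vt = 1.5 - 0.6 = 0.9 V
Step 2: gm = mu * Cox * (W/L) * Vov
Step 3: gm = 579 * 3.718e-07 * 34.0 * 0.9 = 6.59e-03 S

6.59e-03


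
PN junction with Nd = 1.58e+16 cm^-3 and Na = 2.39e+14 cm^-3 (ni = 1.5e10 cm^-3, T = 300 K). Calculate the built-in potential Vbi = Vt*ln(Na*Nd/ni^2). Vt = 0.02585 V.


Step 1: Compute Na*Nd/ni^2 = 2.39e+14 * 1.58e+16 / (1.5e10)^2 = 1.6783e+10
Step 2: ln(1.6783e+10) = 23.5436
Step 3: Vbi = 0.02585 * 23.5436 = 0.609 V

0.609


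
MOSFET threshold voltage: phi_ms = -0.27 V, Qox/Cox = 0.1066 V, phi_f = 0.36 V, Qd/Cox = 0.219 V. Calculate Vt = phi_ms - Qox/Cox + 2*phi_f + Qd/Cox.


Step 1: Vt = phi_ms - Qox/Cox + 2*phi_f + Qd/Cox
Step 2: Vt = -0.27 - 0.1066 + 2*0.36 + 0.219
Step 3: Vt = -0.27 - 0.1066 + 0.72 + 0.219
Step 4: Vt = 0.5624 V

0.5624


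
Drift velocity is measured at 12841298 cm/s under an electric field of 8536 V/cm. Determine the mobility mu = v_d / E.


Step 1: mu = v_d / E
Step 2: mu = 12841298 / 8536
Step 3: mu = 1504.37 cm^2/(V*s)

1504.37


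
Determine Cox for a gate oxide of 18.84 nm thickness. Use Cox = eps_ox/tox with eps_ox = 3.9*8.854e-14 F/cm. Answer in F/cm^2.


Step 1: eps_ox = 3.9 * 8.854e-14 = 3.45306e-13 F/cm
Step 2: tox in cm = 18.84 nm * 1e-7 = 1.8840e-06 cm
Step 3: Cox = 3.45306e-13 / 1.8840e-06 = 1.83e-07 F/cm^2

1.83e-07


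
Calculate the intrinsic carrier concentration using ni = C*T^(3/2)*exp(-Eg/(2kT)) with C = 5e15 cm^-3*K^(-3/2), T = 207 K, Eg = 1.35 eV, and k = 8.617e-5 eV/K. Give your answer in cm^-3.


Step 1: Compute kT = 8.617e-5 * 207 = 0.01783719 eV
Step 2: Exponent = -Eg/(2kT) = -1.35/(2*0.01783719) = -37.84228
Step 3: T^(3/2) = 207^1.5 = 2978.21
Step 4: ni = 5e15 * 2978.21 * exp(-37.84228) = 5.47e+02 cm^-3

5.47e+02


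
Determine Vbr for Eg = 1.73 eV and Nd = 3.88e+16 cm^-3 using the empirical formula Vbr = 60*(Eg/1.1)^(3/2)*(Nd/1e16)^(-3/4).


Step 1: Eg/1.1 = 1.73/1.1 = 1.572727
Step 2: (Eg/1.1)^1.5 = 1.572727^1.5 = 1.972332
Step 3: (Nd/1e16)^(-0.75) = (3.88)^(-0.75) = 0.361723
Step 4: Vbr = 60 * 1.972332 * 0.361723 = 42.8 V

42.8


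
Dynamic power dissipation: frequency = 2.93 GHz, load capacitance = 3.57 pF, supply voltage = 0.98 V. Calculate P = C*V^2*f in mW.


Step 1: V^2 = 0.98^2 = 0.9604 V^2
Step 2: P = C*V^2*f = 3.57e-12 F * 0.9604 * 2.93e9 Hz
Step 3: P = 1.004588004e-02 W
Step 4: P = 10.046 mW

10.046


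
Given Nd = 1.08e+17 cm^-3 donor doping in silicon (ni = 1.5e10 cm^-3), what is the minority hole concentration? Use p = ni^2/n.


Step 1: Since Nd >> ni, n ≈ Nd = 1.08e+17 cm^-3
Step 2: p = ni^2 / n = (1.5e10)^2 / 1.08e+17
Step 3: p = 2.25e20 / 1.08e+17 = 2.08e+03 cm^-3

2.08e+03


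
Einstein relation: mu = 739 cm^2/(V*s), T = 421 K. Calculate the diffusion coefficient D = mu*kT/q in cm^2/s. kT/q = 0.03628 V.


Step 1: D = mu * (kT/q)
Step 2: D = 739 * 0.03628
Step 3: D = 26.81 cm^2/s

26.81


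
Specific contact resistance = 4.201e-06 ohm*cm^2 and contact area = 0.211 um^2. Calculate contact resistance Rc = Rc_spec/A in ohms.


Step 1: Convert area to cm^2: 0.211 um^2 = 2.1100e-09 cm^2
Step 2: Rc = Rc_spec / A = 4.201e-06 / 2.1100e-09
Step 3: Rc = 1.99e+03 ohms

1.99e+03


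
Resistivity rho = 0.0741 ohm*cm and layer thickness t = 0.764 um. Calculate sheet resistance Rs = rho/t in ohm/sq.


Step 1: Convert thickness to cm: t = 0.764 um = 7.6400e-05 cm
Step 2: Rs = rho / t = 0.0741 / 7.6400e-05
Step 3: Rs = 969.9 ohm/sq

969.9


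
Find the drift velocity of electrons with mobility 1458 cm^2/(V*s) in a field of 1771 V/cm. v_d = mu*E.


Step 1: v_d = mu * E
Step 2: v_d = 1458 * 1771 = 2582118
Step 3: v_d = 2.58e+06 cm/s

2.58e+06


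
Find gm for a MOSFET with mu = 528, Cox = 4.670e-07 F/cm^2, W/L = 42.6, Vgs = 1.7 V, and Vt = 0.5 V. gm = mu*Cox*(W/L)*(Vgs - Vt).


Step 1: Vov = Vgs - Vt = 1.7 - 0.5 = 1.2 V
Step 2: gm = mu * Cox * (W/L) * Vov
Step 3: gm = 528 * 4.670e-07 * 42.6 * 1.2 = 1.26e-02 S

1.26e-02


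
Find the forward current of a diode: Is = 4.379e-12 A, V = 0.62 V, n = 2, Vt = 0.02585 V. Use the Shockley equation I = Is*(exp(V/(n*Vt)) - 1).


Step 1: V/(n*Vt) = 0.62/(2*0.02585) = 11.9923
Step 2: exp(11.9923) = 1.6151e+05
Step 3: I = 4.379e-12 * (1.6151e+05 - 1) = 7.07e-07 A

7.07e-07


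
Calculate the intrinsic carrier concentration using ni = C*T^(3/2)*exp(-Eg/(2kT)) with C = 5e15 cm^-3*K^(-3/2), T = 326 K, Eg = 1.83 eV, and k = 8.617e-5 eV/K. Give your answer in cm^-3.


Step 1: Compute kT = 8.617e-5 * 326 = 0.02809142 eV
Step 2: Exponent = -Eg/(2kT) = -1.83/(2*0.02809142) = -32.57222
Step 3: T^(3/2) = 326^1.5 = 5886.08
Step 4: ni = 5e15 * 5886.08 * exp(-32.57222) = 2.10e+05 cm^-3

2.10e+05


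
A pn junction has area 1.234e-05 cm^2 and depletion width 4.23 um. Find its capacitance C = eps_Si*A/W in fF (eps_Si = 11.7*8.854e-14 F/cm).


Step 1: eps_Si = 11.7 * 8.854e-14 = 1.035918e-12 F/cm
Step 2: W in cm = 4.23 * 1e-4 = 4.23e-04 cm
Step 3: C = 1.035918e-12 * 1.234e-05 / 4.23e-04 = 3.022040e-14 F
Step 4: C = 30.22 fF

30.22


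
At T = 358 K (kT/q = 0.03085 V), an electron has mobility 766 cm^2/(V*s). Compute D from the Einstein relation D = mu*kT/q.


Step 1: D = mu * (kT/q)
Step 2: D = 766 * 0.03085
Step 3: D = 23.63 cm^2/s

23.63


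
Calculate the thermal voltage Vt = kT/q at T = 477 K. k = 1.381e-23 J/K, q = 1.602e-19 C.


Step 1: kT = 1.381e-23 * 477 = 6.58737e-21 J
Step 2: Vt = kT/q = 6.58737e-21 / 1.602e-19
Step 3: Vt = 0.04112 V

0.04112


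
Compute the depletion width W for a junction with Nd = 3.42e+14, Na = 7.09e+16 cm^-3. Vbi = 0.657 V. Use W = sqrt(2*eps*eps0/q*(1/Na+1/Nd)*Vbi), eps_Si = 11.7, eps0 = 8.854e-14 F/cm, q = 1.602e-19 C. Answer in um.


Step 1: 1/Na + 1/Nd = 1/7.09e+16 + 1/3.42e+14 = 2.93808e-15
Step 2: 2*eps*eps0/q = 2*11.7*8.854e-14/1.602e-19 = 1.293281e+07
Step 3: W^2 = 1.293281e+07 * 2.93808e-15 * 0.657 = 2.49644e-08
Step 4: W = sqrt(2.49644e-08) = 1.580e-04 cm = 1.58 um

1.58


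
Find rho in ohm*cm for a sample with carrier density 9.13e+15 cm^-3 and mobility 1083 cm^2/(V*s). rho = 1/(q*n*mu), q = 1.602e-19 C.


Step 1: sigma = q * n * mu = 1.602e-19 * 9.13e+15 * 1083 = 1.58402e+00 S/cm
Step 2: rho = 1 / sigma = 1 / 1.58402e+00 = 0.6313 ohm*cm

0.6313


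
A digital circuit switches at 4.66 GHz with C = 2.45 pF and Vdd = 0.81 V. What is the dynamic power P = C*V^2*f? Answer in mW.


Step 1: V^2 = 0.81^2 = 0.6561 V^2
Step 2: P = C*V^2*f = 2.45e-12 F * 0.6561 * 4.66e9 Hz
Step 3: P = 7.4906937e-03 W
Step 4: P = 7.491 mW

7.491


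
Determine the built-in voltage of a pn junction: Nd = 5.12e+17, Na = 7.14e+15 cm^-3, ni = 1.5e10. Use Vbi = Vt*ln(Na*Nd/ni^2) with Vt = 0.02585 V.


Step 1: Compute Na*Nd/ni^2 = 7.14e+15 * 5.12e+17 / (1.5e10)^2 = 1.6247e+13
Step 2: ln(1.6247e+13) = 30.4189
Step 3: Vbi = 0.02585 * 30.4189 = 0.786 V

0.786


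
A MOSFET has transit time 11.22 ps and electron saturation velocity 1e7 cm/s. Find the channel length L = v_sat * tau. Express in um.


Step 1: tau in seconds = 11.22 ps * 1e-12 = 1.1220e-11 s
Step 2: L = v_sat * tau = 1e7 * 1.1220e-11 = 1.1220e-04 cm
Step 3: L in um = 1.1220e-04 * 1e4 = 1.122 um

1.122


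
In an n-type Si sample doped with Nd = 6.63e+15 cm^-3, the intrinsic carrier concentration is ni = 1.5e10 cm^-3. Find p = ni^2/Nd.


Step 1: Since Nd >> ni, n ≈ Nd = 6.63e+15 cm^-3
Step 2: p = ni^2 / n = (1.5e10)^2 / 6.63e+15
Step 3: p = 2.25e20 / 6.63e+15 = 3.39e+04 cm^-3

3.39e+04


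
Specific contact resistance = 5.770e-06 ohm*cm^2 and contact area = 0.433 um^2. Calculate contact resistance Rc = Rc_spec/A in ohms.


Step 1: Convert area to cm^2: 0.433 um^2 = 4.3300e-09 cm^2
Step 2: Rc = Rc_spec / A = 5.770e-06 / 4.3300e-09
Step 3: Rc = 1.33e+03 ohms

1.33e+03


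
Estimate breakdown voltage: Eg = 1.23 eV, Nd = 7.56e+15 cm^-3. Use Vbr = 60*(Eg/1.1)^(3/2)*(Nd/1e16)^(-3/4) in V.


Step 1: Eg/1.1 = 1.23/1.1 = 1.118182
Step 2: (Eg/1.1)^1.5 = 1.118182^1.5 = 1.182412
Step 3: (Nd/1e16)^(-0.75) = (0.756)^(-0.75) = 1.233413
Step 4: Vbr = 60 * 1.182412 * 1.233413 = 87.5 V

87.5


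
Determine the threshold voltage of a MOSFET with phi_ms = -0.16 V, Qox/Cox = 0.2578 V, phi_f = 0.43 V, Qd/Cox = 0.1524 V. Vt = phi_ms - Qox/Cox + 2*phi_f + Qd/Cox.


Step 1: Vt = phi_ms - Qox/Cox + 2*phi_f + Qd/Cox
Step 2: Vt = -0.16 - 0.2578 + 2*0.43 + 0.1524
Step 3: Vt = -0.16 - 0.2578 + 0.86 + 0.1524
Step 4: Vt = 0.5946 V

0.5946


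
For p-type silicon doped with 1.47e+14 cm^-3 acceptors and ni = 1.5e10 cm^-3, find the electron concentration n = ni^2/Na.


Step 1: Majority hole concentration p ≈ Na = 1.47e+14 cm^-3
Step 2: n = ni^2 / Na = (1.5e10)^2 / 1.47e+14
Step 3: n = 1.53e+06 cm^-3

1.53e+06


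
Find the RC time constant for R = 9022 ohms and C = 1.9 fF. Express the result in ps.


Step 1: tau = R * C
Step 2: tau = 9022 * 1.9 fF = 9022 * 1.9e-15 F
Step 3: tau = 1.71418e-11 s = 17.1418 ps

17.1418


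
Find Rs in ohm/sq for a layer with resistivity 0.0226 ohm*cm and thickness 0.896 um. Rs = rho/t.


Step 1: Convert thickness to cm: t = 0.896 um = 8.9600e-05 cm
Step 2: Rs = rho / t = 0.0226 / 8.9600e-05
Step 3: Rs = 252.2 ohm/sq

252.2


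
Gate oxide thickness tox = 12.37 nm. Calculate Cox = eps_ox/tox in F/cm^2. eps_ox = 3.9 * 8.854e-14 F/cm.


Step 1: eps_ox = 3.9 * 8.854e-14 = 3.45306e-13 F/cm
Step 2: tox in cm = 12.37 nm * 1e-7 = 1.2370e-06 cm
Step 3: Cox = 3.45306e-13 / 1.2370e-06 = 2.79e-07 F/cm^2

2.79e-07


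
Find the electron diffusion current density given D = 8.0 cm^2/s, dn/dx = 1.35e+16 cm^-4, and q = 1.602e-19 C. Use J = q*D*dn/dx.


Step 1: J = q * D * (dn/dx)
Step 2: J = 1.602e-19 * 8.0 * 1.35e+16
Step 3: J = 1.73e-02 A/cm^2

1.73e-02


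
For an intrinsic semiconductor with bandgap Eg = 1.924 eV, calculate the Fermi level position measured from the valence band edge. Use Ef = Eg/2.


Step 1: For an intrinsic semiconductor, the Fermi level sits at midgap.
Step 2: Ef = Eg / 2 = 1.924 / 2 = 0.962 eV

0.962


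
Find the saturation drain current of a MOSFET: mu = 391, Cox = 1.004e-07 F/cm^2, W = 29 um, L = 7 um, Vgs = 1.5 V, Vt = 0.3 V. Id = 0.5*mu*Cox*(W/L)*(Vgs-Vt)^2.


Step 1: Overdrive voltage Vov = Vgs - Vt = 1.5 - 0.3 = 1.2 V
Step 2: W/L = 29/7 = 4.14286
Step 3: Id = 0.5 * 391 * 1.004e-07 * 4.14286 * 1.2^2
Step 4: Id = 1.17e-04 A

1.17e-04


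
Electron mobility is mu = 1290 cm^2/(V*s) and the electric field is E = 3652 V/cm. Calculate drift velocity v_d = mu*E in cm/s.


Step 1: v_d = mu * E
Step 2: v_d = 1290 * 3652 = 4711080
Step 3: v_d = 4.71e+06 cm/s

4.71e+06


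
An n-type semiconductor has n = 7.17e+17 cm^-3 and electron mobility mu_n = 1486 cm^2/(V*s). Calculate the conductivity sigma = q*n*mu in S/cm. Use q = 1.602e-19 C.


Step 1: sigma = q * n * mu
Step 2: sigma = 1.602e-19 * 7.17e+17 * 1486
Step 3: sigma = 1.707e+02 S/cm

1.707e+02


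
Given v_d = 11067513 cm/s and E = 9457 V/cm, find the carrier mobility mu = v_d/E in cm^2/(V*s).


Step 1: mu = v_d / E
Step 2: mu = 11067513 / 9457
Step 3: mu = 1170.3 cm^2/(V*s)

1170.3


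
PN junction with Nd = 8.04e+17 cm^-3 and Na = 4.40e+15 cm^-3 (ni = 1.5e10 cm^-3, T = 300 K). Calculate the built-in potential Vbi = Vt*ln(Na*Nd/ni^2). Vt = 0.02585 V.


Step 1: Compute Na*Nd/ni^2 = 4.40e+15 * 8.04e+17 / (1.5e10)^2 = 1.5723e+13
Step 2: ln(1.5723e+13) = 30.3861
Step 3: Vbi = 0.02585 * 30.3861 = 0.785 V

0.785


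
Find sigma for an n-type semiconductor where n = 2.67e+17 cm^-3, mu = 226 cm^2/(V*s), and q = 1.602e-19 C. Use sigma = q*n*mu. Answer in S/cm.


Step 1: sigma = q * n * mu
Step 2: sigma = 1.602e-19 * 2.67e+17 * 226
Step 3: sigma = 9.667e+00 S/cm

9.667e+00


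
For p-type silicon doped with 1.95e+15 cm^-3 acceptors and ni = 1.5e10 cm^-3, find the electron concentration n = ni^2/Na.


Step 1: Majority hole concentration p ≈ Na = 1.95e+15 cm^-3
Step 2: n = ni^2 / Na = (1.5e10)^2 / 1.95e+15
Step 3: n = 1.15e+05 cm^-3

1.15e+05


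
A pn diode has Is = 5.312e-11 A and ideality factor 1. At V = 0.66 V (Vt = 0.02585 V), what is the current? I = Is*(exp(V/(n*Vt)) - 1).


Step 1: V/(n*Vt) = 0.66/(1*0.02585) = 25.5319
Step 2: exp(25.5319) = 1.2256e+11
Step 3: I = 5.312e-11 * (1.2256e+11 - 1) = 6.51e+00 A

6.51e+00


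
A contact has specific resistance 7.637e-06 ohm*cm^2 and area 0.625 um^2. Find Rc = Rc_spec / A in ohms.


Step 1: Convert area to cm^2: 0.625 um^2 = 6.2500e-09 cm^2
Step 2: Rc = Rc_spec / A = 7.637e-06 / 6.2500e-09
Step 3: Rc = 1.22e+03 ohms

1.22e+03


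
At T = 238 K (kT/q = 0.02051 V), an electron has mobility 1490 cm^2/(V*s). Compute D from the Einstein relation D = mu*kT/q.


Step 1: D = mu * (kT/q)
Step 2: D = 1490 * 0.02051
Step 3: D = 30.56 cm^2/s

30.56


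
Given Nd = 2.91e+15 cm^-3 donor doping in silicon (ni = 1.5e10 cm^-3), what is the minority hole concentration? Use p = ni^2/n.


Step 1: Since Nd >> ni, n ≈ Nd = 2.91e+15 cm^-3
Step 2: p = ni^2 / n = (1.5e10)^2 / 2.91e+15
Step 3: p = 2.25e20 / 2.91e+15 = 7.73e+04 cm^-3

7.73e+04


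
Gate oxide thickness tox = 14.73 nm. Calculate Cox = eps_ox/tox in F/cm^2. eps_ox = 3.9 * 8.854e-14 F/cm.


Step 1: eps_ox = 3.9 * 8.854e-14 = 3.45306e-13 F/cm
Step 2: tox in cm = 14.73 nm * 1e-7 = 1.4730e-06 cm
Step 3: Cox = 3.45306e-13 / 1.4730e-06 = 2.34e-07 F/cm^2

2.34e-07


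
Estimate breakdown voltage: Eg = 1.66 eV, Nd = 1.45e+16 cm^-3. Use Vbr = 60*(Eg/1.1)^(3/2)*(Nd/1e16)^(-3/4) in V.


Step 1: Eg/1.1 = 1.66/1.1 = 1.509091
Step 2: (Eg/1.1)^1.5 = 1.509091^1.5 = 1.853844
Step 3: (Nd/1e16)^(-0.75) = (1.45)^(-0.75) = 0.756788
Step 4: Vbr = 60 * 1.853844 * 0.756788 = 84.2 V

84.2


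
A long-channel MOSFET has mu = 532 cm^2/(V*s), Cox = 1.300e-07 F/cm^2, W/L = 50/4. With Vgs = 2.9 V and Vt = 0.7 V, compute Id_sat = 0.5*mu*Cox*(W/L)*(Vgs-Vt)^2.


Step 1: Overdrive voltage Vov = Vgs - Vt = 2.9 - 0.7 = 2.2 V
Step 2: W/L = 50/4 = 12.5
Step 3: Id = 0.5 * 532 * 1.300e-07 * 12.5 * 2.2^2
Step 4: Id = 2.09e-03 A

2.09e-03


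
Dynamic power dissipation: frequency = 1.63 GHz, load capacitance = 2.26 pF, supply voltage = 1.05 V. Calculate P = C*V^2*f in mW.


Step 1: V^2 = 1.05^2 = 1.1025 V^2
Step 2: P = C*V^2*f = 2.26e-12 F * 1.1025 * 1.63e9 Hz
Step 3: P = 4.0613895e-03 W
Step 4: P = 4.061 mW

4.061


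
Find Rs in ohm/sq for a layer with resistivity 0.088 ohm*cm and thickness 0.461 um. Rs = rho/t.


Step 1: Convert thickness to cm: t = 0.461 um = 4.6100e-05 cm
Step 2: Rs = rho / t = 0.088 / 4.6100e-05
Step 3: Rs = 1908.9 ohm/sq

1908.9


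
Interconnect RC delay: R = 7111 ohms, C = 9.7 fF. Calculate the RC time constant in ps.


Step 1: tau = R * C
Step 2: tau = 7111 * 9.7 fF = 7111 * 9.7e-15 F
Step 3: tau = 6.89767e-11 s = 68.9767 ps

68.9767


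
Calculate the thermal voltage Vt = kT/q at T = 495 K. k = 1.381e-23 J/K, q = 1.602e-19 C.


Step 1: kT = 1.381e-23 * 495 = 6.83595e-21 J
Step 2: Vt = kT/q = 6.83595e-21 / 1.602e-19
Step 3: Vt = 0.04267 V

0.04267


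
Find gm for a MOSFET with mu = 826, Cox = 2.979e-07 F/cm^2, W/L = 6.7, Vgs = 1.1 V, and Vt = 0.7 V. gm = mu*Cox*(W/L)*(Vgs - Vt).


Step 1: Vov = Vgs - Vt = 1.1 - 0.7 = 0.4 V
Step 2: gm = mu * Cox * (W/L) * Vov
Step 3: gm = 826 * 2.979e-07 * 6.7 * 0.4 = 6.59e-04 S

6.59e-04


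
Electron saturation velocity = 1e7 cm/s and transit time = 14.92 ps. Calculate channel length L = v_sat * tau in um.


Step 1: tau in seconds = 14.92 ps * 1e-12 = 1.4920e-11 s
Step 2: L = v_sat * tau = 1e7 * 1.4920e-11 = 1.4920e-04 cm
Step 3: L in um = 1.4920e-04 * 1e4 = 1.492 um

1.492


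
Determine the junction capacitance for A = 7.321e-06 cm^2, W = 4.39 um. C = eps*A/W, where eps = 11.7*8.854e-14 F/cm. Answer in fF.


Step 1: eps_Si = 11.7 * 8.854e-14 = 1.035918e-12 F/cm
Step 2: W in cm = 4.39 * 1e-4 = 4.39e-04 cm
Step 3: C = 1.035918e-12 * 7.321e-06 / 4.39e-04 = 1.727553e-14 F
Step 4: C = 17.28 fF

17.28


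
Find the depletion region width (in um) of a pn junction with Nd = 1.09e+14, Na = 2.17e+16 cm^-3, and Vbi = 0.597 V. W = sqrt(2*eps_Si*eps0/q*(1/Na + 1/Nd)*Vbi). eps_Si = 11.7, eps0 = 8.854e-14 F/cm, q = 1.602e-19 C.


Step 1: 1/Na + 1/Nd = 1/2.17e+16 + 1/1.09e+14 = 9.22039e-15
Step 2: 2*eps*eps0/q = 2*11.7*8.854e-14/1.602e-19 = 1.293281e+07
Step 3: W^2 = 1.293281e+07 * 9.22039e-15 * 0.597 = 7.11896e-08
Step 4: W = sqrt(7.11896e-08) = 2.668e-04 cm = 2.668 um

2.668


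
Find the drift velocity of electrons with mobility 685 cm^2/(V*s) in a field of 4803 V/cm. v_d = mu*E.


Step 1: v_d = mu * E
Step 2: v_d = 685 * 4803 = 3290055
Step 3: v_d = 3.29e+06 cm/s

3.29e+06


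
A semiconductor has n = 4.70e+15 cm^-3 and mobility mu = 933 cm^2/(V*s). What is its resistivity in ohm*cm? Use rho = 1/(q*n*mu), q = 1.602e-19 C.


Step 1: sigma = q * n * mu = 1.602e-19 * 4.70e+15 * 933 = 7.02493e-01 S/cm
Step 2: rho = 1 / sigma = 1 / 7.02493e-01 = 1.424 ohm*cm

1.424


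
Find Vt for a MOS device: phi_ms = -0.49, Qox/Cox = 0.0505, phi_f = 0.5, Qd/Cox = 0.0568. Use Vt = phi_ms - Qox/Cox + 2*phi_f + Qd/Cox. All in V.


Step 1: Vt = phi_ms - Qox/Cox + 2*phi_f + Qd/Cox
Step 2: Vt = -0.49 - 0.0505 + 2*0.5 + 0.0568
Step 3: Vt = -0.49 - 0.0505 + 1.0 + 0.0568
Step 4: Vt = 0.5163 V

0.5163


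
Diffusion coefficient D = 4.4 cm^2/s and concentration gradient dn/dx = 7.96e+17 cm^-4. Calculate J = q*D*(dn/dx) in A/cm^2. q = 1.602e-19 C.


Step 1: J = q * D * (dn/dx)
Step 2: J = 1.602e-19 * 4.4 * 7.96e+17
Step 3: J = 5.61e-01 A/cm^2

5.61e-01


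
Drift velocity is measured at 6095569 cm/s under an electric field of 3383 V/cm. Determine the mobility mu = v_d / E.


Step 1: mu = v_d / E
Step 2: mu = 6095569 / 3383
Step 3: mu = 1801.82 cm^2/(V*s)

1801.82


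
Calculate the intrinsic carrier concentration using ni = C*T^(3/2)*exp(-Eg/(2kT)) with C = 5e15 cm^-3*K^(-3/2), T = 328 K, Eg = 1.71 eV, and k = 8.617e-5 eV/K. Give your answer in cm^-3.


Step 1: Compute kT = 8.617e-5 * 328 = 0.02826376 eV
Step 2: Exponent = -Eg/(2kT) = -1.71/(2*0.02826376) = -30.25075
Step 3: T^(3/2) = 328^1.5 = 5940.33
Step 4: ni = 5e15 * 5940.33 * exp(-30.25075) = 2.16e+06 cm^-3

2.16e+06


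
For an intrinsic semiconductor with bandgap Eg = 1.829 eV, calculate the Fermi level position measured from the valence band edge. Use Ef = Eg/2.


Step 1: For an intrinsic semiconductor, the Fermi level sits at midgap.
Step 2: Ef = Eg / 2 = 1.829 / 2 = 0.9145 eV

0.9145


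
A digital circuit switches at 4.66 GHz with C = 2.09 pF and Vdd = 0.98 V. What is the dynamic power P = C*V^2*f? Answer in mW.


Step 1: V^2 = 0.98^2 = 0.9604 V^2
Step 2: P = C*V^2*f = 2.09e-12 F * 0.9604 * 4.66e9 Hz
Step 3: P = 9.35371976e-03 W
Step 4: P = 9.354 mW

9.354


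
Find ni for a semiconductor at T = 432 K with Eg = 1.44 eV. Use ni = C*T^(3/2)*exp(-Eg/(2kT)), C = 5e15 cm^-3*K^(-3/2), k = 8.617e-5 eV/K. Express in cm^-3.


Step 1: Compute kT = 8.617e-5 * 432 = 0.03722544 eV
Step 2: Exponent = -Eg/(2kT) = -1.44/(2*0.03722544) = -19.34161
Step 3: T^(3/2) = 432^1.5 = 8978.95
Step 4: ni = 5e15 * 8978.95 * exp(-19.34161) = 1.79e+11 cm^-3

1.79e+11


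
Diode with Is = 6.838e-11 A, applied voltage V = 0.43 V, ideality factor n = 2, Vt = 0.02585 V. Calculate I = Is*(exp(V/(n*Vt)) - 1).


Step 1: V/(n*Vt) = 0.43/(2*0.02585) = 8.3172
Step 2: exp(8.3172) = 4.0937e+03
Step 3: I = 6.838e-11 * (4.0937e+03 - 1) = 2.80e-07 A

2.80e-07


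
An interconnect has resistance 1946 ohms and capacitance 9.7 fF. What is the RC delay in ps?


Step 1: tau = R * C
Step 2: tau = 1946 * 9.7 fF = 1946 * 9.7e-15 F
Step 3: tau = 1.88762e-11 s = 18.8762 ps

18.8762


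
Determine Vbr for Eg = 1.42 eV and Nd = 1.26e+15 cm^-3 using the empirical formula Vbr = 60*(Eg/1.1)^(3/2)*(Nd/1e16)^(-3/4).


Step 1: Eg/1.1 = 1.42/1.1 = 1.290909
Step 2: (Eg/1.1)^1.5 = 1.290909^1.5 = 1.466707
Step 3: (Nd/1e16)^(-0.75) = (0.126)^(-0.75) = 4.728486
Step 4: Vbr = 60 * 1.466707 * 4.728486 = 416.1 V

416.1


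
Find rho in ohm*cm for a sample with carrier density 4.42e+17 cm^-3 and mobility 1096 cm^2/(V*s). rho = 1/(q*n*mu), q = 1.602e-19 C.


Step 1: sigma = q * n * mu = 1.602e-19 * 4.42e+17 * 1096 = 7.76060e+01 S/cm
Step 2: rho = 1 / sigma = 1 / 7.76060e+01 = 0.01289 ohm*cm

0.01289


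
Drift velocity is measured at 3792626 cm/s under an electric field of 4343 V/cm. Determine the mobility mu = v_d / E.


Step 1: mu = v_d / E
Step 2: mu = 3792626 / 4343
Step 3: mu = 873.27 cm^2/(V*s)

873.27


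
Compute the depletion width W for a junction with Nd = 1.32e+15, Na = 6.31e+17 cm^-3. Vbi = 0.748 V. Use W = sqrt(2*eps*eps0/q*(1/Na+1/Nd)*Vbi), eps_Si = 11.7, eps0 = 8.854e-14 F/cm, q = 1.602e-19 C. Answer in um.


Step 1: 1/Na + 1/Nd = 1/6.31e+17 + 1/1.32e+15 = 7.59161e-16
Step 2: 2*eps*eps0/q = 2*11.7*8.854e-14/1.602e-19 = 1.293281e+07
Step 3: W^2 = 1.293281e+07 * 7.59161e-16 * 0.748 = 7.34393e-09
Step 4: W = sqrt(7.34393e-09) = 8.570e-05 cm = 0.857 um

0.857


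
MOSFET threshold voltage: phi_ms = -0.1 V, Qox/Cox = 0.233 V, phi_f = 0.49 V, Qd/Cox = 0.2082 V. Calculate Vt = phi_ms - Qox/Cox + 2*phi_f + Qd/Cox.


Step 1: Vt = phi_ms - Qox/Cox + 2*phi_f + Qd/Cox
Step 2: Vt = -0.1 - 0.233 + 2*0.49 + 0.2082
Step 3: Vt = -0.1 - 0.233 + 0.98 + 0.2082
Step 4: Vt = 0.8552 V

0.8552


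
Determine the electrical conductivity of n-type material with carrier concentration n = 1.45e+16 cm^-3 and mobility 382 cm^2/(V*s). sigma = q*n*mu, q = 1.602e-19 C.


Step 1: sigma = q * n * mu
Step 2: sigma = 1.602e-19 * 1.45e+16 * 382
Step 3: sigma = 8.873e-01 S/cm

8.873e-01


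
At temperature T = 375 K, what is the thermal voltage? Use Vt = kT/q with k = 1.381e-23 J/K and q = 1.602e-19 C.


Step 1: kT = 1.381e-23 * 375 = 5.17875e-21 J
Step 2: Vt = kT/q = 5.17875e-21 / 1.602e-19
Step 3: Vt = 0.03233 V

0.03233


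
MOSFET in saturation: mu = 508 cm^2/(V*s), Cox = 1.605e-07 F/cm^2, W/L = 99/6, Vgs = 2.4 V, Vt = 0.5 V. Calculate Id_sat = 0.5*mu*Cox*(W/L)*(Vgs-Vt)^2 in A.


Step 1: Overdrive voltage Vov = Vgs - Vt = 2.4 - 0.5 = 1.9 V
Step 2: W/L = 99/6 = 16.5
Step 3: Id = 0.5 * 508 * 1.605e-07 * 16.5 * 1.9^2
Step 4: Id = 2.43e-03 A

2.43e-03


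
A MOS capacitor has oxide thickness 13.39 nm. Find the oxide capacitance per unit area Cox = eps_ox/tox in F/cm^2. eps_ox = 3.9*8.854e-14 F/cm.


Step 1: eps_ox = 3.9 * 8.854e-14 = 3.45306e-13 F/cm
Step 2: tox in cm = 13.39 nm * 1e-7 = 1.3390e-06 cm
Step 3: Cox = 3.45306e-13 / 1.3390e-06 = 2.58e-07 F/cm^2

2.58e-07


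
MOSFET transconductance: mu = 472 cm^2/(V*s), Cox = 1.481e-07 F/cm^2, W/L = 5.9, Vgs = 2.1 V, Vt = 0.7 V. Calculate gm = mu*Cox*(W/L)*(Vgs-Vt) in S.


Step 1: Vov = Vgs - Vt = 2.1 - 0.7 = 1.4 V
Step 2: gm = mu * Cox * (W/L) * Vov
Step 3: gm = 472 * 1.481e-07 * 5.9 * 1.4 = 5.77e-04 S

5.77e-04


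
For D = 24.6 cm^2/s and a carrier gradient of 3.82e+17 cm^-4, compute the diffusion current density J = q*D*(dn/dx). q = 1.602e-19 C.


Step 1: J = q * D * (dn/dx)
Step 2: J = 1.602e-19 * 24.6 * 3.82e+17
Step 3: J = 1.51e+00 A/cm^2

1.51e+00


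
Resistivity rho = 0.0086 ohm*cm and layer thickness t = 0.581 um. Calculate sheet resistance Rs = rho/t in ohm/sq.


Step 1: Convert thickness to cm: t = 0.581 um = 5.8100e-05 cm
Step 2: Rs = rho / t = 0.0086 / 5.8100e-05
Step 3: Rs = 148.0 ohm/sq

148.0


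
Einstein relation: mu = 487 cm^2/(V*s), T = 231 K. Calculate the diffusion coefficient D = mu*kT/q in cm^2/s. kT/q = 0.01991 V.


Step 1: D = mu * (kT/q)
Step 2: D = 487 * 0.01991
Step 3: D = 9.7 cm^2/s

9.7


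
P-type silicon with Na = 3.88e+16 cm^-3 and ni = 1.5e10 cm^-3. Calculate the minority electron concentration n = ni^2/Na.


Step 1: Majority hole concentration p ≈ Na = 3.88e+16 cm^-3
Step 2: n = ni^2 / Na = (1.5e10)^2 / 3.88e+16
Step 3: n = 5.80e+03 cm^-3

5.80e+03


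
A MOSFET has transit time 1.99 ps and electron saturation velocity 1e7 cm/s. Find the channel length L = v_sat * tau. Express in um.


Step 1: tau in seconds = 1.99 ps * 1e-12 = 1.9900e-12 s
Step 2: L = v_sat * tau = 1e7 * 1.9900e-12 = 1.9900e-05 cm
Step 3: L in um = 1.9900e-05 * 1e4 = 0.199 um

0.199


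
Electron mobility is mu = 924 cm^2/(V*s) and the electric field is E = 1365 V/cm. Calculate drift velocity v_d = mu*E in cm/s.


Step 1: v_d = mu * E
Step 2: v_d = 924 * 1365 = 1261260
Step 3: v_d = 1.26e+06 cm/s

1.26e+06


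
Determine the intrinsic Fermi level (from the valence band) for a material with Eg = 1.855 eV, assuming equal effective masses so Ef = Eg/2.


Step 1: For an intrinsic semiconductor, the Fermi level sits at midgap.
Step 2: Ef = Eg / 2 = 1.855 / 2 = 0.9275 eV

0.9275


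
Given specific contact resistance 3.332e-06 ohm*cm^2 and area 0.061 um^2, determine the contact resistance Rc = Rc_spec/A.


Step 1: Convert area to cm^2: 0.061 um^2 = 6.1000e-10 cm^2
Step 2: Rc = Rc_spec / A = 3.332e-06 / 6.1000e-10
Step 3: Rc = 5.46e+03 ohms

5.46e+03


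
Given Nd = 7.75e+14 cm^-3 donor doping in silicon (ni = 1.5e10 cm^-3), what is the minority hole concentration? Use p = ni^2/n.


Step 1: Since Nd >> ni, n ≈ Nd = 7.75e+14 cm^-3
Step 2: p = ni^2 / n = (1.5e10)^2 / 7.75e+14
Step 3: p = 2.25e20 / 7.75e+14 = 2.90e+05 cm^-3

2.90e+05


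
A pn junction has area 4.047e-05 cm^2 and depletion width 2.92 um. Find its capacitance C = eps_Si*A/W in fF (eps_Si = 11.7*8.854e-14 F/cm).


Step 1: eps_Si = 11.7 * 8.854e-14 = 1.035918e-12 F/cm
Step 2: W in cm = 2.92 * 1e-4 = 2.92e-04 cm
Step 3: C = 1.035918e-12 * 4.047e-05 / 2.92e-04 = 1.435740e-13 F
Step 4: C = 143.57 fF

143.57


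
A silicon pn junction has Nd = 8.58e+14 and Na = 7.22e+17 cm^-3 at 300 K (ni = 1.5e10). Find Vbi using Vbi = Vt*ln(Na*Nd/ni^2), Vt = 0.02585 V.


Step 1: Compute Na*Nd/ni^2 = 7.22e+17 * 8.58e+14 / (1.5e10)^2 = 2.7532e+12
Step 2: ln(2.7532e+12) = 28.6438
Step 3: Vbi = 0.02585 * 28.6438 = 0.74 V

0.74


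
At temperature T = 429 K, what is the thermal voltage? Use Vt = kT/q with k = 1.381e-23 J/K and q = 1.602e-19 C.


Step 1: kT = 1.381e-23 * 429 = 5.92449e-21 J
Step 2: Vt = kT/q = 5.92449e-21 / 1.602e-19
Step 3: Vt = 0.03698 V

0.03698


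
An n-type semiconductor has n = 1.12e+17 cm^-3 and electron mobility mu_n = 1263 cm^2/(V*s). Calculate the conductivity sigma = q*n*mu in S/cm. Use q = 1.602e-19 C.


Step 1: sigma = q * n * mu
Step 2: sigma = 1.602e-19 * 1.12e+17 * 1263
Step 3: sigma = 2.266e+01 S/cm

2.266e+01


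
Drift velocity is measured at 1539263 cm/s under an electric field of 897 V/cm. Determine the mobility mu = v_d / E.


Step 1: mu = v_d / E
Step 2: mu = 1539263 / 897
Step 3: mu = 1716.01 cm^2/(V*s)

1716.01


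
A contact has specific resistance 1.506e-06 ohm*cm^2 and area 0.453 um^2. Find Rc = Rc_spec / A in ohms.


Step 1: Convert area to cm^2: 0.453 um^2 = 4.5300e-09 cm^2
Step 2: Rc = Rc_spec / A = 1.506e-06 / 4.5300e-09
Step 3: Rc = 3.32e+02 ohms

3.32e+02


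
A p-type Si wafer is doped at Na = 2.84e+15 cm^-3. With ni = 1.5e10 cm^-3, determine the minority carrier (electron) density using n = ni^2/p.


Step 1: Majority hole concentration p ≈ Na = 2.84e+15 cm^-3
Step 2: n = ni^2 / Na = (1.5e10)^2 / 2.84e+15
Step 3: n = 7.92e+04 cm^-3

7.92e+04


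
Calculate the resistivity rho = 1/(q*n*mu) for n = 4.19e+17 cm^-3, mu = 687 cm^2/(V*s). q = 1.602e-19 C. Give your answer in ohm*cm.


Step 1: sigma = q * n * mu = 1.602e-19 * 4.19e+17 * 687 = 4.61141e+01 S/cm
Step 2: rho = 1 / sigma = 1 / 4.61141e+01 = 0.02169 ohm*cm

0.02169


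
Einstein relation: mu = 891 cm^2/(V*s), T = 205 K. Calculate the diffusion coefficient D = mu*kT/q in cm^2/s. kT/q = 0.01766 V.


Step 1: D = mu * (kT/q)
Step 2: D = 891 * 0.01766
Step 3: D = 15.74 cm^2/s

15.74


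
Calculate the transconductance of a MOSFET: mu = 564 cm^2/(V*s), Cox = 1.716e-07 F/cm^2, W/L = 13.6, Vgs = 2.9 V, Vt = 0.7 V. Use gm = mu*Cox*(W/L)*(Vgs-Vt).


Step 1: Vov = Vgs - Vt = 2.9 - 0.7 = 2.2 V
Step 2: gm = mu * Cox * (W/L) * Vov
Step 3: gm = 564 * 1.716e-07 * 13.6 * 2.2 = 2.90e-03 S

2.90e-03


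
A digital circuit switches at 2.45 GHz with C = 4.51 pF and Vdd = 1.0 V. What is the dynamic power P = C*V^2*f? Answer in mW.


Step 1: V^2 = 1.0^2 = 1.0 V^2
Step 2: P = C*V^2*f = 4.51e-12 F * 1.0 * 2.45e9 Hz
Step 3: P = 1.10495e-02 W
Step 4: P = 11.05 mW

11.05


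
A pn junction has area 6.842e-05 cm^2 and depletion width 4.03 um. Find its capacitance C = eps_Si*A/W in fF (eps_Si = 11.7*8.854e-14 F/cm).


Step 1: eps_Si = 11.7 * 8.854e-14 = 1.035918e-12 F/cm
Step 2: W in cm = 4.03 * 1e-4 = 4.03e-04 cm
Step 3: C = 1.035918e-12 * 6.842e-05 / 4.03e-04 = 1.758747e-13 F
Step 4: C = 175.87 fF

175.87


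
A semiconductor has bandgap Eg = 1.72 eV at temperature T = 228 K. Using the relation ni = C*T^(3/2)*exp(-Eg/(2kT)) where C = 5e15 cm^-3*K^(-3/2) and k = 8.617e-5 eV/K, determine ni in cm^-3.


Step 1: Compute kT = 8.617e-5 * 228 = 0.01964676 eV
Step 2: Exponent = -Eg/(2kT) = -1.72/(2*0.01964676) = -43.77312
Step 3: T^(3/2) = 228^1.5 = 3442.72
Step 4: ni = 5e15 * 3442.72 * exp(-43.77312) = 1.68e+00 cm^-3

1.68e+00


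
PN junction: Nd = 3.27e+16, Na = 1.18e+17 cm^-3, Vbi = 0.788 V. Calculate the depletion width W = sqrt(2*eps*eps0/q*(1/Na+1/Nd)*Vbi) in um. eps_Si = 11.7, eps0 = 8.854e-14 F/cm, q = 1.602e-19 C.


Step 1: 1/Na + 1/Nd = 1/1.18e+17 + 1/3.27e+16 = 3.90556e-17
Step 2: 2*eps*eps0/q = 2*11.7*8.854e-14/1.602e-19 = 1.293281e+07
Step 3: W^2 = 1.293281e+07 * 3.90556e-17 * 0.788 = 3.98018e-10
Step 4: W = sqrt(3.98018e-10) = 1.995e-05 cm = 0.1995 um

0.1995


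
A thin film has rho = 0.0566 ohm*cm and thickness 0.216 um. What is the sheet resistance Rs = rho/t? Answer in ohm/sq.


Step 1: Convert thickness to cm: t = 0.216 um = 2.1600e-05 cm
Step 2: Rs = rho / t = 0.0566 / 2.1600e-05
Step 3: Rs = 2620.4 ohm/sq

2620.4
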